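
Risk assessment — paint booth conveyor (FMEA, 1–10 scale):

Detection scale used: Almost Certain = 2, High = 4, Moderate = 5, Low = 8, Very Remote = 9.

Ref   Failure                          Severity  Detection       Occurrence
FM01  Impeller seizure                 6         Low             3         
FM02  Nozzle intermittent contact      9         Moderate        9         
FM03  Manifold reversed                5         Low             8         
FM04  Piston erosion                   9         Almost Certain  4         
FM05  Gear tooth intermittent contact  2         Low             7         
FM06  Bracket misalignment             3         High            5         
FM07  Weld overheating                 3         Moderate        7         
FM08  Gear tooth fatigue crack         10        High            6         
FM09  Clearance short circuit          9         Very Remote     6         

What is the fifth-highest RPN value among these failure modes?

RPN = Severity × Occurrence × Detection:
  FM01: 6 × 3 × 8 = 144
  FM02: 9 × 9 × 5 = 405
  FM03: 5 × 8 × 8 = 320
  FM04: 9 × 4 × 2 = 72
  FM05: 2 × 7 × 8 = 112
  FM06: 3 × 5 × 4 = 60
  FM07: 3 × 7 × 5 = 105
  FM08: 10 × 6 × 4 = 240
  FM09: 9 × 6 × 9 = 486
Sorted descending: 486, 405, 320, 240, 144, 112, 105, 72, 60.
The fifth-highest RPN is 144 (FM01).

144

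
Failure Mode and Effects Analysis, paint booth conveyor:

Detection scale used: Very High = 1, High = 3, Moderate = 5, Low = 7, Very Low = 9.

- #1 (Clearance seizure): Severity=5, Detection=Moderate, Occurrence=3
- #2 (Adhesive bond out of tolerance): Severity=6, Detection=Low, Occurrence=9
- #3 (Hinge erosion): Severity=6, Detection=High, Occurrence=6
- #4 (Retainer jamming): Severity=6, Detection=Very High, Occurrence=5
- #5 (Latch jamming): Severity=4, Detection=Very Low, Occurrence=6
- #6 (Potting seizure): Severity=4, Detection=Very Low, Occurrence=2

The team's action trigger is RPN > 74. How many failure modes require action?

4

RPN = Severity × Occurrence × Detection:
  #1: 5 × 3 × 5 = 75
  #2: 6 × 9 × 7 = 378
  #3: 6 × 6 × 3 = 108
  #4: 6 × 5 × 1 = 30
  #5: 4 × 6 × 9 = 216
  #6: 4 × 2 × 9 = 72
Modes with RPN > 74: #1 (75), #2 (378), #3 (108), #5 (216) → 4.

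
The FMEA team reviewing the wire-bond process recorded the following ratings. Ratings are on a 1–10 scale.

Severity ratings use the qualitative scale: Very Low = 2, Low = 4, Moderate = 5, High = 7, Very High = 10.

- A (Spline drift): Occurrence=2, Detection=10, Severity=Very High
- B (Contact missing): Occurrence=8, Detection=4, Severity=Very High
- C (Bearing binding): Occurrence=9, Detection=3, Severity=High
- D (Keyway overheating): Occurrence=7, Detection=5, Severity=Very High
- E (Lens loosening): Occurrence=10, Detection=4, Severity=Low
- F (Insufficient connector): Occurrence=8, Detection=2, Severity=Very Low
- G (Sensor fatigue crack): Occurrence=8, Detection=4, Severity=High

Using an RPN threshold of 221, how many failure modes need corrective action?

RPN = Severity × Occurrence × Detection:
  A: 10 × 2 × 10 = 200
  B: 10 × 8 × 4 = 320
  C: 7 × 9 × 3 = 189
  D: 10 × 7 × 5 = 350
  E: 4 × 10 × 4 = 160
  F: 2 × 8 × 2 = 32
  G: 7 × 8 × 4 = 224
Modes with RPN ≥ 221: B (320), D (350), G (224) → 3.

3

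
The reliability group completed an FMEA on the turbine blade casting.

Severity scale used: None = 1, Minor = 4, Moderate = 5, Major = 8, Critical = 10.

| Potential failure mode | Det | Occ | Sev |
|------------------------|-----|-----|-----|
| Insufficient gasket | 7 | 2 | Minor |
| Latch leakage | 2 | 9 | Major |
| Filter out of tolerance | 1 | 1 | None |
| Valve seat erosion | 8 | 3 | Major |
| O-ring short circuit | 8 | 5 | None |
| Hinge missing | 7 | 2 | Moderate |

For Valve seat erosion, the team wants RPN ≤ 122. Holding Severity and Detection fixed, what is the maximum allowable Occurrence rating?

1

Valve seat erosion: S=8, O=3, D=8 → current RPN = 192.
Fixed product = 64. Need 64 × O ≤ 122, so O ≤ 122/64 = 1.91.
Maximum integer Occurrence rating = 1 (gives RPN 64; O=2 would give 128 > 122).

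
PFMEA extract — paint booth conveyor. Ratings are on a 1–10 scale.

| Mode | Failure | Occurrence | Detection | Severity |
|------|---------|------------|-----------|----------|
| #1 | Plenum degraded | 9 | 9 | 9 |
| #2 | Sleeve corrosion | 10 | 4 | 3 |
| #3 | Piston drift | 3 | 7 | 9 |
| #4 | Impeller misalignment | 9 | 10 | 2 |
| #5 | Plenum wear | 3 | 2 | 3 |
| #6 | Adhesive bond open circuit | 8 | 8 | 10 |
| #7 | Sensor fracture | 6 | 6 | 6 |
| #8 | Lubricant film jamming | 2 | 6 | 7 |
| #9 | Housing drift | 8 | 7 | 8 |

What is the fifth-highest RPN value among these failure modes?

189

RPN = Severity × Occurrence × Detection:
  #1: 9 × 9 × 9 = 729
  #2: 3 × 10 × 4 = 120
  #3: 9 × 3 × 7 = 189
  #4: 2 × 9 × 10 = 180
  #5: 3 × 3 × 2 = 18
  #6: 10 × 8 × 8 = 640
  #7: 6 × 6 × 6 = 216
  #8: 7 × 2 × 6 = 84
  #9: 8 × 8 × 7 = 448
Sorted descending: 729, 640, 448, 216, 189, 180, 120, 84, 18.
The fifth-highest RPN is 189 (#3).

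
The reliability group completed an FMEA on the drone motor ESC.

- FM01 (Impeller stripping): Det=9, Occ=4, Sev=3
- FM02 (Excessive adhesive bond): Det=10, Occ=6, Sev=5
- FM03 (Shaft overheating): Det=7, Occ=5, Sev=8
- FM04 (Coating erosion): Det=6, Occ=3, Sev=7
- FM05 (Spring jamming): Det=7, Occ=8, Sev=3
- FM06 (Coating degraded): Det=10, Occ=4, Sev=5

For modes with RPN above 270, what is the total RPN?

RPN = Severity × Occurrence × Detection:
  FM01: 3 × 4 × 9 = 108
  FM02: 5 × 6 × 10 = 300
  FM03: 8 × 5 × 7 = 280
  FM04: 7 × 3 × 6 = 126
  FM05: 3 × 8 × 7 = 168
  FM06: 5 × 4 × 10 = 200
RPN > 270: FM02 (300), FM03 (280).
Sum: 300 + 280 = 580.

580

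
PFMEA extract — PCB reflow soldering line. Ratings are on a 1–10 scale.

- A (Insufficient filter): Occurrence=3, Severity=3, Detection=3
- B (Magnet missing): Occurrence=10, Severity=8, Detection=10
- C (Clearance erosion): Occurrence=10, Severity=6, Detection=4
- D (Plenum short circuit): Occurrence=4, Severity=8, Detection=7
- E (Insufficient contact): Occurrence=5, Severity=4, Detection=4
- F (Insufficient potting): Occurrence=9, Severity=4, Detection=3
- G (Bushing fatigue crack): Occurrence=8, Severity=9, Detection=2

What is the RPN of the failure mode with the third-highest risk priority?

RPN = Severity × Occurrence × Detection:
  A: 3 × 3 × 3 = 27
  B: 8 × 10 × 10 = 800
  C: 6 × 10 × 4 = 240
  D: 8 × 4 × 7 = 224
  E: 4 × 5 × 4 = 80
  F: 4 × 9 × 3 = 108
  G: 9 × 8 × 2 = 144
Sorted descending: 800, 240, 224, 144, 108, 80, 27.
The third-highest RPN is 224 (D).

224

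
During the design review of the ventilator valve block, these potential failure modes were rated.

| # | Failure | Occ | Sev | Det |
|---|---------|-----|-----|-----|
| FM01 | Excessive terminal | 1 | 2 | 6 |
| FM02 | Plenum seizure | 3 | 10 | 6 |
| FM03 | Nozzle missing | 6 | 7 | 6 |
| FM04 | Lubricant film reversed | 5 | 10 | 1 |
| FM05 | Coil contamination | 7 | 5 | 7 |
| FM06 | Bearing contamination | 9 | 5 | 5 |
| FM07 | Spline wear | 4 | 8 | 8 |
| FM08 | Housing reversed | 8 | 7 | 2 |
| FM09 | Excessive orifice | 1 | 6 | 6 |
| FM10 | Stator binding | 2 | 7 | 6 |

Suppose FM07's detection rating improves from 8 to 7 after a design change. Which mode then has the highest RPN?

RPN = Severity × Occurrence × Detection:
  FM01: 2 × 1 × 6 = 12
  FM02: 10 × 3 × 6 = 180
  FM03: 7 × 6 × 6 = 252
  FM04: 10 × 5 × 1 = 50
  FM05: 5 × 7 × 7 = 245
  FM06: 5 × 9 × 5 = 225
  FM07: 8 × 4 × 8 = 256
  FM08: 7 × 8 × 2 = 112
  FM09: 6 × 1 × 6 = 36
  FM10: 7 × 2 × 6 = 84
After action: FM07 → 8 × 4 × 7 = 224.
Revised RPNs: FM03=252, FM05=245, FM06=225, FM07=224, FM02=180, FM08=112, FM10=84, FM04=50, FM09=36, FM01=12.
Highest is now FM03 (252).

FM03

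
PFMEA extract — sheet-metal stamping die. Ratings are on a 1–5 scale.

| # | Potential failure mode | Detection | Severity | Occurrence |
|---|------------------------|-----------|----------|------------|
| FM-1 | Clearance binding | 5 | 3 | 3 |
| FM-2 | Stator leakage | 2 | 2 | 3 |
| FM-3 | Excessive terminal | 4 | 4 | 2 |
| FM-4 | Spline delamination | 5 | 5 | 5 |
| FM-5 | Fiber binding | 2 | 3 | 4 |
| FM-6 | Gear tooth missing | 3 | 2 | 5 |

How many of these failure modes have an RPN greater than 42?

2

RPN = Severity × Occurrence × Detection:
  FM-1: 3 × 3 × 5 = 45
  FM-2: 2 × 3 × 2 = 12
  FM-3: 4 × 2 × 4 = 32
  FM-4: 5 × 5 × 5 = 125
  FM-5: 3 × 4 × 2 = 24
  FM-6: 2 × 5 × 3 = 30
Modes with RPN > 42: FM-1 (45), FM-4 (125) → 2.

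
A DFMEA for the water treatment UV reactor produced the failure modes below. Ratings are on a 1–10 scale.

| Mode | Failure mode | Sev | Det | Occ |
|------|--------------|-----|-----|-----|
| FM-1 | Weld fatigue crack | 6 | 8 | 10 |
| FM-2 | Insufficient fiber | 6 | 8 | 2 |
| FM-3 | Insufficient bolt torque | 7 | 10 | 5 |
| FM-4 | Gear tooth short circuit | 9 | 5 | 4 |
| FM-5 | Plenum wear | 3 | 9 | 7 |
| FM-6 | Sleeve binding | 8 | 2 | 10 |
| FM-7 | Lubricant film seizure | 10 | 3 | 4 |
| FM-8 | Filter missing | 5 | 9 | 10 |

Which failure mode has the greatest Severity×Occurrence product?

FM-6

Criticality = Severity × Occurrence:
  FM-1: 6 × 10 = 60
  FM-2: 6 × 2 = 12
  FM-3: 7 × 5 = 35
  FM-4: 9 × 4 = 36
  FM-5: 3 × 7 = 21
  FM-6: 8 × 10 = 80
  FM-7: 10 × 4 = 40
  FM-8: 5 × 10 = 50
Highest criticality is 80 → FM-6.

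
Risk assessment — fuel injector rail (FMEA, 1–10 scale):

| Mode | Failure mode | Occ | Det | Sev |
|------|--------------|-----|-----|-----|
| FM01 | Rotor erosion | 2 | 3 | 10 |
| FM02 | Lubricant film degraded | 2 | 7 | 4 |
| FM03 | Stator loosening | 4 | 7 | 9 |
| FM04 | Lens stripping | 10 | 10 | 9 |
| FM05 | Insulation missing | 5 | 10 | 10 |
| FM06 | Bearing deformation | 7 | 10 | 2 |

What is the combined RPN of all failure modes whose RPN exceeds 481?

1400

RPN = Severity × Occurrence × Detection:
  FM01: 10 × 2 × 3 = 60
  FM02: 4 × 2 × 7 = 56
  FM03: 9 × 4 × 7 = 252
  FM04: 9 × 10 × 10 = 900
  FM05: 10 × 5 × 10 = 500
  FM06: 2 × 7 × 10 = 140
RPN > 481: FM04 (900), FM05 (500).
Sum: 900 + 500 = 1400.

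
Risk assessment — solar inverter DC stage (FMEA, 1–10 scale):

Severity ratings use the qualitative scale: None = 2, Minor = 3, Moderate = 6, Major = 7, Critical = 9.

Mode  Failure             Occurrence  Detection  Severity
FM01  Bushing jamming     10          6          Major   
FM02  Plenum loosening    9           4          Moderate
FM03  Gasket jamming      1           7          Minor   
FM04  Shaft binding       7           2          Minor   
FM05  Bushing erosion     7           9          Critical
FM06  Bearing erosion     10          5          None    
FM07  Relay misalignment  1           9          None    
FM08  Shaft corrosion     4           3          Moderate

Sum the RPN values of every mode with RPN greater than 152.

RPN = Severity × Occurrence × Detection:
  FM01: 7 × 10 × 6 = 420
  FM02: 6 × 9 × 4 = 216
  FM03: 3 × 1 × 7 = 21
  FM04: 3 × 7 × 2 = 42
  FM05: 9 × 7 × 9 = 567
  FM06: 2 × 10 × 5 = 100
  FM07: 2 × 1 × 9 = 18
  FM08: 6 × 4 × 3 = 72
RPN > 152: FM01 (420), FM02 (216), FM05 (567).
Sum: 420 + 216 + 567 = 1203.

1203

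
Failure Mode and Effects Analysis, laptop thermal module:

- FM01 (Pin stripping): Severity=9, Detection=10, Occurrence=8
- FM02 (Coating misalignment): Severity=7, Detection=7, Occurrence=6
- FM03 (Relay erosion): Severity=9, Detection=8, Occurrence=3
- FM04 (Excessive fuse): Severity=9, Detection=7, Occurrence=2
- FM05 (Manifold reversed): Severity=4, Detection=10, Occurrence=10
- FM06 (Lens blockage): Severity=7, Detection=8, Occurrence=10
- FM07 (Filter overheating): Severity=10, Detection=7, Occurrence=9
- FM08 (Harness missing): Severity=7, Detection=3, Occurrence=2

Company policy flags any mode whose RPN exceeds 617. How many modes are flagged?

RPN = Severity × Occurrence × Detection:
  FM01: 9 × 8 × 10 = 720
  FM02: 7 × 6 × 7 = 294
  FM03: 9 × 3 × 8 = 216
  FM04: 9 × 2 × 7 = 126
  FM05: 4 × 10 × 10 = 400
  FM06: 7 × 10 × 8 = 560
  FM07: 10 × 9 × 7 = 630
  FM08: 7 × 2 × 3 = 42
Modes with RPN > 617: FM01 (720), FM07 (630) → 2.

2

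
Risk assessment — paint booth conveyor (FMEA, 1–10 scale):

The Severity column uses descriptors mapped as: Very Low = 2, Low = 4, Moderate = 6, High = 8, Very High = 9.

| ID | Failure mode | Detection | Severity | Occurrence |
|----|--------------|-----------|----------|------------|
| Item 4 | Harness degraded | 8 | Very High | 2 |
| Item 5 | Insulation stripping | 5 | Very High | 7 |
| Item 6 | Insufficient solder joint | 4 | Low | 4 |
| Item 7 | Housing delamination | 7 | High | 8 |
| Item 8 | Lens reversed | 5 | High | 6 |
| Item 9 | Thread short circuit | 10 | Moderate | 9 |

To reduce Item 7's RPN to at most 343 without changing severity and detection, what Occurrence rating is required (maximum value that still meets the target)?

6

Item 7: S=8, O=8, D=7 → current RPN = 448.
Fixed product = 56. Need 56 × O ≤ 343, so O ≤ 343/56 = 6.12.
Maximum integer Occurrence rating = 6 (gives RPN 336; O=7 would give 392 > 343).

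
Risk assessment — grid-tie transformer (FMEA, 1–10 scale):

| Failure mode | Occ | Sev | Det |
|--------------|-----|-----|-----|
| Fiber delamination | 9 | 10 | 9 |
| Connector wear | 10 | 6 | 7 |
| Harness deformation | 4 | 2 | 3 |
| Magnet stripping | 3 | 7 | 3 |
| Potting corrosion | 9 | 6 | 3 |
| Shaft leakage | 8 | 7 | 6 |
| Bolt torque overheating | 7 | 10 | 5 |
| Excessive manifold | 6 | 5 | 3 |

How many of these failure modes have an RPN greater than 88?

RPN = Severity × Occurrence × Detection:
  Fiber delamination: 10 × 9 × 9 = 810
  Connector wear: 6 × 10 × 7 = 420
  Harness deformation: 2 × 4 × 3 = 24
  Magnet stripping: 7 × 3 × 3 = 63
  Potting corrosion: 6 × 9 × 3 = 162
  Shaft leakage: 7 × 8 × 6 = 336
  Bolt torque overheating: 10 × 7 × 5 = 350
  Excessive manifold: 5 × 6 × 3 = 90
Modes with RPN > 88: Fiber delamination (810), Connector wear (420), Potting corrosion (162), Shaft leakage (336), Bolt torque overheating (350), Excessive manifold (90) → 6.

6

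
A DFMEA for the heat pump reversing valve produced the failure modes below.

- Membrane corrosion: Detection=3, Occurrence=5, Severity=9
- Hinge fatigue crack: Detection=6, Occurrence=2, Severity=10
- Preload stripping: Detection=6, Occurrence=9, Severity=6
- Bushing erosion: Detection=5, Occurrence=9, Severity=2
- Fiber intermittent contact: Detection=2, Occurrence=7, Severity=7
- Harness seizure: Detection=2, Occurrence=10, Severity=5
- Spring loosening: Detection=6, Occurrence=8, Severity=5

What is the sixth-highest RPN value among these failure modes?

RPN = Severity × Occurrence × Detection:
  Membrane corrosion: 9 × 5 × 3 = 135
  Hinge fatigue crack: 10 × 2 × 6 = 120
  Preload stripping: 6 × 9 × 6 = 324
  Bushing erosion: 2 × 9 × 5 = 90
  Fiber intermittent contact: 7 × 7 × 2 = 98
  Harness seizure: 5 × 10 × 2 = 100
  Spring loosening: 5 × 8 × 6 = 240
Sorted descending: 324, 240, 135, 120, 100, 98, 90.
The sixth-highest RPN is 98 (Fiber intermittent contact).

98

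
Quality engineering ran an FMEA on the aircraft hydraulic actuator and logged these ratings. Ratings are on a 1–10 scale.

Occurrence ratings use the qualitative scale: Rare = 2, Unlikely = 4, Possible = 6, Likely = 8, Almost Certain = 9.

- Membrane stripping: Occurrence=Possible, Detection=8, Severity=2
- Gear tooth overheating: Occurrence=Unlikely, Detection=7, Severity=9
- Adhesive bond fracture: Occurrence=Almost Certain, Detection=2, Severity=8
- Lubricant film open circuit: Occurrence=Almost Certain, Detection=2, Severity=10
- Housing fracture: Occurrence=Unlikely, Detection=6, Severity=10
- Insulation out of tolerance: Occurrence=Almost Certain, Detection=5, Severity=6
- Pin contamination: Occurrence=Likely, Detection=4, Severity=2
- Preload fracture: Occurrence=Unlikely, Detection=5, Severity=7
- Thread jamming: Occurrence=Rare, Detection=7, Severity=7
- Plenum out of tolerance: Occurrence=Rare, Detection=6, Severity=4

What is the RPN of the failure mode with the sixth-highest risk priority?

RPN = Severity × Occurrence × Detection:
  Membrane stripping: 2 × 6 × 8 = 96
  Gear tooth overheating: 9 × 4 × 7 = 252
  Adhesive bond fracture: 8 × 9 × 2 = 144
  Lubricant film open circuit: 10 × 9 × 2 = 180
  Housing fracture: 10 × 4 × 6 = 240
  Insulation out of tolerance: 6 × 9 × 5 = 270
  Pin contamination: 2 × 8 × 4 = 64
  Preload fracture: 7 × 4 × 5 = 140
  Thread jamming: 7 × 2 × 7 = 98
  Plenum out of tolerance: 4 × 2 × 6 = 48
Sorted descending: 270, 252, 240, 180, 144, 140, 98, 96, 64, 48.
The sixth-highest RPN is 140 (Preload fracture).

140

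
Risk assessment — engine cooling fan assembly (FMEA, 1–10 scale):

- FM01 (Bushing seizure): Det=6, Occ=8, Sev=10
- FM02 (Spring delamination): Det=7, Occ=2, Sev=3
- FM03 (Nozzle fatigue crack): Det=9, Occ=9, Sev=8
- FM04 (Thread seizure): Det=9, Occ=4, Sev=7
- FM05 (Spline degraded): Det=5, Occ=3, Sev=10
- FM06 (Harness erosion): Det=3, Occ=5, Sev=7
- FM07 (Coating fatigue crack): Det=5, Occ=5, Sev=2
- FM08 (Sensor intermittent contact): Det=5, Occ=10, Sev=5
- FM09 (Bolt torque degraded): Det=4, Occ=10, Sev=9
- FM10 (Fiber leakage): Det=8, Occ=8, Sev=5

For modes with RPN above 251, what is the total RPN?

RPN = Severity × Occurrence × Detection:
  FM01: 10 × 8 × 6 = 480
  FM02: 3 × 2 × 7 = 42
  FM03: 8 × 9 × 9 = 648
  FM04: 7 × 4 × 9 = 252
  FM05: 10 × 3 × 5 = 150
  FM06: 7 × 5 × 3 = 105
  FM07: 2 × 5 × 5 = 50
  FM08: 5 × 10 × 5 = 250
  FM09: 9 × 10 × 4 = 360
  FM10: 5 × 8 × 8 = 320
RPN > 251: FM01 (480), FM03 (648), FM04 (252), FM09 (360), FM10 (320).
Sum: 480 + 648 + 252 + 360 + 320 = 2060.

2060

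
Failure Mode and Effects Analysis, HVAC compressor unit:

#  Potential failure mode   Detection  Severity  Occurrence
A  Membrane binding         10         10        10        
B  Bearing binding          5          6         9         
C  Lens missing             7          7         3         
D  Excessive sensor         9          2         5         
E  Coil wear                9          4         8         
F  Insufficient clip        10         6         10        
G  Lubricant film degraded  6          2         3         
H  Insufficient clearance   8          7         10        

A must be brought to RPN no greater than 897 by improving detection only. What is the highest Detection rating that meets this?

A: S=10, O=10, D=10 → current RPN = 1000.
Fixed product = 100. Need 100 × D ≤ 897, so D ≤ 897/100 = 8.97.
Maximum integer Detection rating = 8 (gives RPN 800; D=9 would give 900 > 897).

8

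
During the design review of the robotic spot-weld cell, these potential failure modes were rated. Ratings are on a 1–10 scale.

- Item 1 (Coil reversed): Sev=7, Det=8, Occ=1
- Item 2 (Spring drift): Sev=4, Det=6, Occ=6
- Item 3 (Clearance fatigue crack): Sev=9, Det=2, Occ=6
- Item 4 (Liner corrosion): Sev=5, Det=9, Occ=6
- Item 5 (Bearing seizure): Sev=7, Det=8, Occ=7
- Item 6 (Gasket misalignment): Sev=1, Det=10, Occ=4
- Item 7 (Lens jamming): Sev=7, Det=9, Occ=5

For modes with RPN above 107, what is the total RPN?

1229

RPN = Severity × Occurrence × Detection:
  Item 1: 7 × 1 × 8 = 56
  Item 2: 4 × 6 × 6 = 144
  Item 3: 9 × 6 × 2 = 108
  Item 4: 5 × 6 × 9 = 270
  Item 5: 7 × 7 × 8 = 392
  Item 6: 1 × 4 × 10 = 40
  Item 7: 7 × 5 × 9 = 315
RPN > 107: Item 2 (144), Item 3 (108), Item 4 (270), Item 5 (392), Item 7 (315).
Sum: 144 + 108 + 270 + 392 + 315 = 1229.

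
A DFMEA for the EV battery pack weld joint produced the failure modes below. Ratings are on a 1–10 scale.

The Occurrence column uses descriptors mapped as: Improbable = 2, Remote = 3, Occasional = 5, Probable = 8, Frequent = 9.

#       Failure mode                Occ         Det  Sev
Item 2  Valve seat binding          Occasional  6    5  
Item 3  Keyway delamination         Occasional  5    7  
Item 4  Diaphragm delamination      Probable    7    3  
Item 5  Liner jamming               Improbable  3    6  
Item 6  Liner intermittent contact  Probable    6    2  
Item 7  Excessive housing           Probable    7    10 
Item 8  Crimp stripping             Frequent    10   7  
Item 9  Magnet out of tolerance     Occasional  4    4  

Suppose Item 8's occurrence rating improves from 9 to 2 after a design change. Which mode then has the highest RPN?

Item 7

RPN = Severity × Occurrence × Detection:
  Item 2: 5 × 5 × 6 = 150
  Item 3: 7 × 5 × 5 = 175
  Item 4: 3 × 8 × 7 = 168
  Item 5: 6 × 2 × 3 = 36
  Item 6: 2 × 8 × 6 = 96
  Item 7: 10 × 8 × 7 = 560
  Item 8: 7 × 9 × 10 = 630
  Item 9: 4 × 5 × 4 = 80
After action: Item 8 → 7 × 2 × 10 = 140.
Revised RPNs: Item 7=560, Item 3=175, Item 4=168, Item 2=150, Item 8=140, Item 6=96, Item 9=80, Item 5=36.
Highest is now Item 7 (560).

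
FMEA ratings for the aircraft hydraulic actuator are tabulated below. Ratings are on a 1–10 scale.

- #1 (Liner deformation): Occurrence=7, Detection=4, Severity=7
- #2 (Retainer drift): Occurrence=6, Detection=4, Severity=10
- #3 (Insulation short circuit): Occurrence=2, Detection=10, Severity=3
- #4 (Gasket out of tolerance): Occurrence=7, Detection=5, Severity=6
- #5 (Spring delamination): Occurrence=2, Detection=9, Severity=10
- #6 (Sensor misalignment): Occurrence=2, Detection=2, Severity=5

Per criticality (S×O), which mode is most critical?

#2

Criticality = Severity × Occurrence:
  #1: 7 × 7 = 49
  #2: 10 × 6 = 60
  #3: 3 × 2 = 6
  #4: 6 × 7 = 42
  #5: 10 × 2 = 20
  #6: 5 × 2 = 10
Highest criticality is 60 → #2.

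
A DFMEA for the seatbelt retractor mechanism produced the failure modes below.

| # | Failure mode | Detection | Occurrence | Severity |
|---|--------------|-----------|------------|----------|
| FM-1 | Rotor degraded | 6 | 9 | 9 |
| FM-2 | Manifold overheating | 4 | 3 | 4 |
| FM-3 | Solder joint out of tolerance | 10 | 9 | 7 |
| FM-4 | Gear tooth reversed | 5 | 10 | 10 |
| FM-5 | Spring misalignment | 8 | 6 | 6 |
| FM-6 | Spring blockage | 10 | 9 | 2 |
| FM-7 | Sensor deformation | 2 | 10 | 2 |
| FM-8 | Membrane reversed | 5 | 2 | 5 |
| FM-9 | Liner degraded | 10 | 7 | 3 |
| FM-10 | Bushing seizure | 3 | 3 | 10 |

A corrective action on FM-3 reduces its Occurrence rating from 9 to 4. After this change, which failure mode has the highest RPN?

RPN = Severity × Occurrence × Detection:
  FM-1: 9 × 9 × 6 = 486
  FM-2: 4 × 3 × 4 = 48
  FM-3: 7 × 9 × 10 = 630
  FM-4: 10 × 10 × 5 = 500
  FM-5: 6 × 6 × 8 = 288
  FM-6: 2 × 9 × 10 = 180
  FM-7: 2 × 10 × 2 = 40
  FM-8: 5 × 2 × 5 = 50
  FM-9: 3 × 7 × 10 = 210
  FM-10: 10 × 3 × 3 = 90
After action: FM-3 → 7 × 4 × 10 = 280.
Revised RPNs: FM-4=500, FM-1=486, FM-5=288, FM-3=280, FM-9=210, FM-6=180, FM-10=90, FM-8=50, FM-2=48, FM-7=40.
Highest is now FM-4 (500).

FM-4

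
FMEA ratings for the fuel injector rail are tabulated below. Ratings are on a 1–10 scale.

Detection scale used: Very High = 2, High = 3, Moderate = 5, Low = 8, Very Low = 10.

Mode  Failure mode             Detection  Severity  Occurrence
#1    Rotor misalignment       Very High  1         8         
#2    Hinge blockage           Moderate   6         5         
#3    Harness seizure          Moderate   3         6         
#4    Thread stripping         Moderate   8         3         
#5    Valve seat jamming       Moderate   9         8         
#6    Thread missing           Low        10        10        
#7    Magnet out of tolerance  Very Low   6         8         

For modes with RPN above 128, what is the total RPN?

1790

RPN = Severity × Occurrence × Detection:
  #1: 1 × 8 × 2 = 16
  #2: 6 × 5 × 5 = 150
  #3: 3 × 6 × 5 = 90
  #4: 8 × 3 × 5 = 120
  #5: 9 × 8 × 5 = 360
  #6: 10 × 10 × 8 = 800
  #7: 6 × 8 × 10 = 480
RPN > 128: #2 (150), #5 (360), #6 (800), #7 (480).
Sum: 150 + 360 + 800 + 480 = 1790.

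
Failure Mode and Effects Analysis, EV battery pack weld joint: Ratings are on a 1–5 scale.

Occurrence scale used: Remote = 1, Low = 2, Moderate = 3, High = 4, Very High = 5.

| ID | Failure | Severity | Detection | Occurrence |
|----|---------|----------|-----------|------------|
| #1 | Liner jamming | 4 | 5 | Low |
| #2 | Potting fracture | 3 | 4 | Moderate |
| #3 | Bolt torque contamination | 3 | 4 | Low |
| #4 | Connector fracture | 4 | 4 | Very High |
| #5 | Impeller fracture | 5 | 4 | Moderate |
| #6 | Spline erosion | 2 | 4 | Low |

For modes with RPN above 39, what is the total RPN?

RPN = Severity × Occurrence × Detection:
  #1: 4 × 2 × 5 = 40
  #2: 3 × 3 × 4 = 36
  #3: 3 × 2 × 4 = 24
  #4: 4 × 5 × 4 = 80
  #5: 5 × 3 × 4 = 60
  #6: 2 × 2 × 4 = 16
RPN > 39: #1 (40), #4 (80), #5 (60).
Sum: 40 + 80 + 60 = 180.

180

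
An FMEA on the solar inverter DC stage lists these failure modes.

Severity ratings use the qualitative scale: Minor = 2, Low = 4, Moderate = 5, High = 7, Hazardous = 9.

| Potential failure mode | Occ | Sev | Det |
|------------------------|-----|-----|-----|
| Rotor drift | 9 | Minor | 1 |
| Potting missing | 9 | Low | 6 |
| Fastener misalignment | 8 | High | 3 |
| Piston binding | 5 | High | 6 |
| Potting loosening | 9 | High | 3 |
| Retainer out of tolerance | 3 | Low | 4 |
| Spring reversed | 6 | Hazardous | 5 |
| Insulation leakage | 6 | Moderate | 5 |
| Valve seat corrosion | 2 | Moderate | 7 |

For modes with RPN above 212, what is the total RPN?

RPN = Severity × Occurrence × Detection:
  Rotor drift: 2 × 9 × 1 = 18
  Potting missing: 4 × 9 × 6 = 216
  Fastener misalignment: 7 × 8 × 3 = 168
  Piston binding: 7 × 5 × 6 = 210
  Potting loosening: 7 × 9 × 3 = 189
  Retainer out of tolerance: 4 × 3 × 4 = 48
  Spring reversed: 9 × 6 × 5 = 270
  Insulation leakage: 5 × 6 × 5 = 150
  Valve seat corrosion: 5 × 2 × 7 = 70
RPN > 212: Potting missing (216), Spring reversed (270).
Sum: 216 + 270 = 486.

486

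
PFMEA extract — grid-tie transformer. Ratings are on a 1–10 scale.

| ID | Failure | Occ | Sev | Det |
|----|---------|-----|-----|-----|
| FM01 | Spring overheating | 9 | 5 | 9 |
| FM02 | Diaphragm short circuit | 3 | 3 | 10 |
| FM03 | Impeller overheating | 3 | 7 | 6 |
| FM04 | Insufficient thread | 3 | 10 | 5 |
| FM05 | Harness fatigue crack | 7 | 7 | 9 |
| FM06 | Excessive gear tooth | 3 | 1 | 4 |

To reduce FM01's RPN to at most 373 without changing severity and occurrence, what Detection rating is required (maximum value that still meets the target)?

FM01: S=5, O=9, D=9 → current RPN = 405.
Fixed product = 45. Need 45 × D ≤ 373, so D ≤ 373/45 = 8.29.
Maximum integer Detection rating = 8 (gives RPN 360; D=9 would give 405 > 373).

8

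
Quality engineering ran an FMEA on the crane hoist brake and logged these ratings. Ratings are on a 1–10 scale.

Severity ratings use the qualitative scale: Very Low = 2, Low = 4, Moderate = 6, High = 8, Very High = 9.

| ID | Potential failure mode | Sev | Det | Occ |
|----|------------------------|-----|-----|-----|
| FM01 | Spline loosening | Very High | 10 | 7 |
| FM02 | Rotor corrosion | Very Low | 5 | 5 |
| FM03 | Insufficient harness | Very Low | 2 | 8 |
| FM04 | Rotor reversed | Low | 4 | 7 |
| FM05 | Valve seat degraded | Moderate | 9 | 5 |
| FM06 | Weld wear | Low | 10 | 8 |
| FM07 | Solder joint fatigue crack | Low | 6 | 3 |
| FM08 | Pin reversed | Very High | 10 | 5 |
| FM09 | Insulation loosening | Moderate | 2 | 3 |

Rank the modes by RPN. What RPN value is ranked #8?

RPN = Severity × Occurrence × Detection:
  FM01: 9 × 7 × 10 = 630
  FM02: 2 × 5 × 5 = 50
  FM03: 2 × 8 × 2 = 32
  FM04: 4 × 7 × 4 = 112
  FM05: 6 × 5 × 9 = 270
  FM06: 4 × 8 × 10 = 320
  FM07: 4 × 3 × 6 = 72
  FM08: 9 × 5 × 10 = 450
  FM09: 6 × 3 × 2 = 36
Sorted descending: 630, 450, 320, 270, 112, 72, 50, 36, 32.
The eighth-highest RPN is 36 (FM09).

36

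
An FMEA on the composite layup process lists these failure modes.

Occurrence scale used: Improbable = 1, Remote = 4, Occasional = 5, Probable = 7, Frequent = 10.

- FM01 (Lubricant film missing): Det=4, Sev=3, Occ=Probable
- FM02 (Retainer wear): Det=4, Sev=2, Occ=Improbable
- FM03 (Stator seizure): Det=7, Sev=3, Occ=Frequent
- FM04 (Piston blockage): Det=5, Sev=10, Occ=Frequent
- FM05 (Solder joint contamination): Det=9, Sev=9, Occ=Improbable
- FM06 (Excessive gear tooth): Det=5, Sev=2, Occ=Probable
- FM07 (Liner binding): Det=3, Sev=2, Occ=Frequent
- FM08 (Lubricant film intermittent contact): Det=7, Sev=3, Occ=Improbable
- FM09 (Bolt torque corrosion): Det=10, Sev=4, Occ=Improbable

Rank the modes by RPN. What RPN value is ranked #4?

81

RPN = Severity × Occurrence × Detection:
  FM01: 3 × 7 × 4 = 84
  FM02: 2 × 1 × 4 = 8
  FM03: 3 × 10 × 7 = 210
  FM04: 10 × 10 × 5 = 500
  FM05: 9 × 1 × 9 = 81
  FM06: 2 × 7 × 5 = 70
  FM07: 2 × 10 × 3 = 60
  FM08: 3 × 1 × 7 = 21
  FM09: 4 × 1 × 10 = 40
Sorted descending: 500, 210, 84, 81, 70, 60, 40, 21, 8.
The fourth-highest RPN is 81 (FM05).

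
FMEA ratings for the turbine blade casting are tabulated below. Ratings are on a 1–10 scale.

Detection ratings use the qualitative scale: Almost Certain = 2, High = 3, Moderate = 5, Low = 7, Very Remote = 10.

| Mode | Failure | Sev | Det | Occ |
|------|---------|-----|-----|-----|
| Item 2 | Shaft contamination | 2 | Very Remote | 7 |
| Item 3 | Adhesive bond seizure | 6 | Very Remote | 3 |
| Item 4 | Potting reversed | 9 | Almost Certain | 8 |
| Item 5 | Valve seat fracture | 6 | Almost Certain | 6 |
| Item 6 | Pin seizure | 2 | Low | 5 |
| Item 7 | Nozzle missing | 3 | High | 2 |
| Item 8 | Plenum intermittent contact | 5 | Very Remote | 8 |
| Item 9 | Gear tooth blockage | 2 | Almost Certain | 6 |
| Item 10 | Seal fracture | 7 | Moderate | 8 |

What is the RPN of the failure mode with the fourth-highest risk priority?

RPN = Severity × Occurrence × Detection:
  Item 2: 2 × 7 × 10 = 140
  Item 3: 6 × 3 × 10 = 180
  Item 4: 9 × 8 × 2 = 144
  Item 5: 6 × 6 × 2 = 72
  Item 6: 2 × 5 × 7 = 70
  Item 7: 3 × 2 × 3 = 18
  Item 8: 5 × 8 × 10 = 400
  Item 9: 2 × 6 × 2 = 24
  Item 10: 7 × 8 × 5 = 280
Sorted descending: 400, 280, 180, 144, 140, 72, 70, 24, 18.
The fourth-highest RPN is 144 (Item 4).

144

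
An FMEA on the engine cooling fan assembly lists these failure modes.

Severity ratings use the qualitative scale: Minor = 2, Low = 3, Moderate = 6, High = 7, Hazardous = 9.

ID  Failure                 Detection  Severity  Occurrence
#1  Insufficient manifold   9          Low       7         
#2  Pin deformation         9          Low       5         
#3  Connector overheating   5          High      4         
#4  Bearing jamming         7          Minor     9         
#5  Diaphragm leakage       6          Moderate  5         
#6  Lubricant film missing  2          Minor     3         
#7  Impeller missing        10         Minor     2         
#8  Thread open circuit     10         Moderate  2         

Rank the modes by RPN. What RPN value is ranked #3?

RPN = Severity × Occurrence × Detection:
  #1: 3 × 7 × 9 = 189
  #2: 3 × 5 × 9 = 135
  #3: 7 × 4 × 5 = 140
  #4: 2 × 9 × 7 = 126
  #5: 6 × 5 × 6 = 180
  #6: 2 × 3 × 2 = 12
  #7: 2 × 2 × 10 = 40
  #8: 6 × 2 × 10 = 120
Sorted descending: 189, 180, 140, 135, 126, 120, 40, 12.
The third-highest RPN is 140 (#3).

140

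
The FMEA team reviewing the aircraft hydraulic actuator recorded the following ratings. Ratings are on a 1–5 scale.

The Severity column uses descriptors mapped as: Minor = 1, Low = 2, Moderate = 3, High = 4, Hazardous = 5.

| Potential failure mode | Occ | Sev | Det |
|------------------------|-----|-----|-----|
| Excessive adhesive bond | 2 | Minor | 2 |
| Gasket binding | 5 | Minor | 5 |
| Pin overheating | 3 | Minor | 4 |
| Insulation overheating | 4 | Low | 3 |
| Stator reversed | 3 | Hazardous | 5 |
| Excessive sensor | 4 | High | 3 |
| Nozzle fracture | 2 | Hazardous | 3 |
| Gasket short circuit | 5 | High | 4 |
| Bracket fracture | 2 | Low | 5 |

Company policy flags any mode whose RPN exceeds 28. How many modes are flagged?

4

RPN = Severity × Occurrence × Detection:
  Excessive adhesive bond: 1 × 2 × 2 = 4
  Gasket binding: 1 × 5 × 5 = 25
  Pin overheating: 1 × 3 × 4 = 12
  Insulation overheating: 2 × 4 × 3 = 24
  Stator reversed: 5 × 3 × 5 = 75
  Excessive sensor: 4 × 4 × 3 = 48
  Nozzle fracture: 5 × 2 × 3 = 30
  Gasket short circuit: 4 × 5 × 4 = 80
  Bracket fracture: 2 × 2 × 5 = 20
Modes with RPN > 28: Stator reversed (75), Excessive sensor (48), Nozzle fracture (30), Gasket short circuit (80) → 4.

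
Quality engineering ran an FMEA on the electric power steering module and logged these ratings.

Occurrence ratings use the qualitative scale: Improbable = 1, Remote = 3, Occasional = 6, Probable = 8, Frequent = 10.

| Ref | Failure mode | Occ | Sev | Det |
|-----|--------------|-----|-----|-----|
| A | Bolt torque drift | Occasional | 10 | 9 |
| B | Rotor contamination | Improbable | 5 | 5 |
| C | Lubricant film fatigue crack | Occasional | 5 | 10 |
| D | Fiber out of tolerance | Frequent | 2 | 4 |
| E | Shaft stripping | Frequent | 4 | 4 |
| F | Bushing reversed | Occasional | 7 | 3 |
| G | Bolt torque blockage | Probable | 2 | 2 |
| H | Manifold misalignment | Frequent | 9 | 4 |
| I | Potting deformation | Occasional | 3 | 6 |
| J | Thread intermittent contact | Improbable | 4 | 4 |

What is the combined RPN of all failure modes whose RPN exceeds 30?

1706

RPN = Severity × Occurrence × Detection:
  A: 10 × 6 × 9 = 540
  B: 5 × 1 × 5 = 25
  C: 5 × 6 × 10 = 300
  D: 2 × 10 × 4 = 80
  E: 4 × 10 × 4 = 160
  F: 7 × 6 × 3 = 126
  G: 2 × 8 × 2 = 32
  H: 9 × 10 × 4 = 360
  I: 3 × 6 × 6 = 108
  J: 4 × 1 × 4 = 16
RPN > 30: A (540), C (300), D (80), E (160), F (126), G (32), H (360), I (108).
Sum: 540 + 300 + 80 + 160 + 126 + 32 + 360 + 108 = 1706.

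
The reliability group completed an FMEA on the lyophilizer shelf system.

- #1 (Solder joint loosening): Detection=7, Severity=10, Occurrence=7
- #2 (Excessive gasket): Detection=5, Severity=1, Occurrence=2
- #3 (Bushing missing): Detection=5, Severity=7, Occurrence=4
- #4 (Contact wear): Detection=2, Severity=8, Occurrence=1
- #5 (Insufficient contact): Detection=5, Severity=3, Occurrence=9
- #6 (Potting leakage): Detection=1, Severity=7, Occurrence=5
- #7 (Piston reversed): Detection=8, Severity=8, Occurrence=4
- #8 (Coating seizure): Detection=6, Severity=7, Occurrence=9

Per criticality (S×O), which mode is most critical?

#1

Criticality = Severity × Occurrence:
  #1: 10 × 7 = 70
  #2: 1 × 2 = 2
  #3: 7 × 4 = 28
  #4: 8 × 1 = 8
  #5: 3 × 9 = 27
  #6: 7 × 5 = 35
  #7: 8 × 4 = 32
  #8: 7 × 9 = 63
Highest criticality is 70 → #1.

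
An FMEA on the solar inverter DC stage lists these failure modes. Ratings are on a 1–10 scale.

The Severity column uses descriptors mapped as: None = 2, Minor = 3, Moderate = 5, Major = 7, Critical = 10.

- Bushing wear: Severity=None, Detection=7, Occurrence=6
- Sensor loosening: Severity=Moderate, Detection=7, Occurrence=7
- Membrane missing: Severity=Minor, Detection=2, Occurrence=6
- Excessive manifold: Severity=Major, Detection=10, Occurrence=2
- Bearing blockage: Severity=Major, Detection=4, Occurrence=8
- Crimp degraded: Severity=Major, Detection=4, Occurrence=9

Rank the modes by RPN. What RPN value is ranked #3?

RPN = Severity × Occurrence × Detection:
  Bushing wear: 2 × 6 × 7 = 84
  Sensor loosening: 5 × 7 × 7 = 245
  Membrane missing: 3 × 6 × 2 = 36
  Excessive manifold: 7 × 2 × 10 = 140
  Bearing blockage: 7 × 8 × 4 = 224
  Crimp degraded: 7 × 9 × 4 = 252
Sorted descending: 252, 245, 224, 140, 84, 36.
The third-highest RPN is 224 (Bearing blockage).

224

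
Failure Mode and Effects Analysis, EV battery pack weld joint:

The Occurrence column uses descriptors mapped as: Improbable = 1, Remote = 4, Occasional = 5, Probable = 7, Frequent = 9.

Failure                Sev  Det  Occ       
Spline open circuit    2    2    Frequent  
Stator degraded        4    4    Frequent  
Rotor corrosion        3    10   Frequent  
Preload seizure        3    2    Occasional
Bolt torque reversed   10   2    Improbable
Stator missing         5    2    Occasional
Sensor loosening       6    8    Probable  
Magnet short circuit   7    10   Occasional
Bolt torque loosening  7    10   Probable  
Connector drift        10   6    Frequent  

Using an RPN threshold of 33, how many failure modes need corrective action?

8

RPN = Severity × Occurrence × Detection:
  Spline open circuit: 2 × 9 × 2 = 36
  Stator degraded: 4 × 9 × 4 = 144
  Rotor corrosion: 3 × 9 × 10 = 270
  Preload seizure: 3 × 5 × 2 = 30
  Bolt torque reversed: 10 × 1 × 2 = 20
  Stator missing: 5 × 5 × 2 = 50
  Sensor loosening: 6 × 7 × 8 = 336
  Magnet short circuit: 7 × 5 × 10 = 350
  Bolt torque loosening: 7 × 7 × 10 = 490
  Connector drift: 10 × 9 × 6 = 540
Modes with RPN ≥ 33: Spline open circuit (36), Stator degraded (144), Rotor corrosion (270), Stator missing (50), Sensor loosening (336), Magnet short circuit (350), Bolt torque loosening (490), Connector drift (540) → 8.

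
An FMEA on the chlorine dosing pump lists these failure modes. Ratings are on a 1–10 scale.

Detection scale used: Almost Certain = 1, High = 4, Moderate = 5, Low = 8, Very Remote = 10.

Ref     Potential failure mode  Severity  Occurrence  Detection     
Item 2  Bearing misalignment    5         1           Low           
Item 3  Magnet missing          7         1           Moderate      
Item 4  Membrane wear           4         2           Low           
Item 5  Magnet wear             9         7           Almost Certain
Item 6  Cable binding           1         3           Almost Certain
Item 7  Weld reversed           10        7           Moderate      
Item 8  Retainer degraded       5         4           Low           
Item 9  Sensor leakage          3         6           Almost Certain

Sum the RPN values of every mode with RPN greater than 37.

677

RPN = Severity × Occurrence × Detection:
  Item 2: 5 × 1 × 8 = 40
  Item 3: 7 × 1 × 5 = 35
  Item 4: 4 × 2 × 8 = 64
  Item 5: 9 × 7 × 1 = 63
  Item 6: 1 × 3 × 1 = 3
  Item 7: 10 × 7 × 5 = 350
  Item 8: 5 × 4 × 8 = 160
  Item 9: 3 × 6 × 1 = 18
RPN > 37: Item 2 (40), Item 4 (64), Item 5 (63), Item 7 (350), Item 8 (160).
Sum: 40 + 64 + 63 + 350 + 160 = 677.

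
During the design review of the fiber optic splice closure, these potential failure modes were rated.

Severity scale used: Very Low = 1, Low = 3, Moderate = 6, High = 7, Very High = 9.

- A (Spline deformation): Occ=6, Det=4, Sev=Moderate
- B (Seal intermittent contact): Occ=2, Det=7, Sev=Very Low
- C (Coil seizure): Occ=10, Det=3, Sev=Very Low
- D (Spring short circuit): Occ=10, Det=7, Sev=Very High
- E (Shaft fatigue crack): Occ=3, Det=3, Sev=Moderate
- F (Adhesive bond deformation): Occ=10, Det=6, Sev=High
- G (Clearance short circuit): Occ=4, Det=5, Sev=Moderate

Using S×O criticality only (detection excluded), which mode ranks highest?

D

Criticality = Severity × Occurrence:
  A: 6 × 6 = 36
  B: 1 × 2 = 2
  C: 1 × 10 = 10
  D: 9 × 10 = 90
  E: 6 × 3 = 18
  F: 7 × 10 = 70
  G: 6 × 4 = 24
Highest criticality is 90 → D.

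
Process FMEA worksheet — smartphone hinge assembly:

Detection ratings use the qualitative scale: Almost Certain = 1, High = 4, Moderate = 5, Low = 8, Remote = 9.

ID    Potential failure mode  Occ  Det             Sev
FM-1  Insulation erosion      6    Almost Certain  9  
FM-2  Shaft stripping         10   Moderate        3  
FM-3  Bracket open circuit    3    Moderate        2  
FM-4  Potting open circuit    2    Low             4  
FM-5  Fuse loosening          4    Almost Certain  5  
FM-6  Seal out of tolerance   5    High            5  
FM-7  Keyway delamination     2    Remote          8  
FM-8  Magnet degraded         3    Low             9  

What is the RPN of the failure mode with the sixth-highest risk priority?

RPN = Severity × Occurrence × Detection:
  FM-1: 9 × 6 × 1 = 54
  FM-2: 3 × 10 × 5 = 150
  FM-3: 2 × 3 × 5 = 30
  FM-4: 4 × 2 × 8 = 64
  FM-5: 5 × 4 × 1 = 20
  FM-6: 5 × 5 × 4 = 100
  FM-7: 8 × 2 × 9 = 144
  FM-8: 9 × 3 × 8 = 216
Sorted descending: 216, 150, 144, 100, 64, 54, 30, 20.
The sixth-highest RPN is 54 (FM-1).

54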